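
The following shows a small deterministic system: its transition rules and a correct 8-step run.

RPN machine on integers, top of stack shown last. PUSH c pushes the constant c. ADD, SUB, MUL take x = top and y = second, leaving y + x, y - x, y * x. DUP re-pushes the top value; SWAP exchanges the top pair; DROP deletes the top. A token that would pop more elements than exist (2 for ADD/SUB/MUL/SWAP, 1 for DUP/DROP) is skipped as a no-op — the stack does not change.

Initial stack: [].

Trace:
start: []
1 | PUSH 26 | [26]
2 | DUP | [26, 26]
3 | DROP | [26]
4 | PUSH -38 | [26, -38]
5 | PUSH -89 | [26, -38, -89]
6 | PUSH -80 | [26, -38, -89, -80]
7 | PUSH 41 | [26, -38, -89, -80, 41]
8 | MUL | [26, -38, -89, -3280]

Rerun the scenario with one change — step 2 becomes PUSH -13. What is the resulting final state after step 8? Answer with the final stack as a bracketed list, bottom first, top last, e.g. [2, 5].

[26, -38, -89, -3280]

(re-executing from step 2 with the substitution; state before step 2: [26])
2 | PUSH -13 | [26, -13]
3 | DROP | [26]
4 | PUSH -38 | [26, -38]
5 | PUSH -89 | [26, -38, -89]
6 | PUSH -80 | [26, -38, -89, -80]
7 | PUSH 41 | [26, -38, -89, -80, 41]
8 | MUL | [26, -38, -89, -3280]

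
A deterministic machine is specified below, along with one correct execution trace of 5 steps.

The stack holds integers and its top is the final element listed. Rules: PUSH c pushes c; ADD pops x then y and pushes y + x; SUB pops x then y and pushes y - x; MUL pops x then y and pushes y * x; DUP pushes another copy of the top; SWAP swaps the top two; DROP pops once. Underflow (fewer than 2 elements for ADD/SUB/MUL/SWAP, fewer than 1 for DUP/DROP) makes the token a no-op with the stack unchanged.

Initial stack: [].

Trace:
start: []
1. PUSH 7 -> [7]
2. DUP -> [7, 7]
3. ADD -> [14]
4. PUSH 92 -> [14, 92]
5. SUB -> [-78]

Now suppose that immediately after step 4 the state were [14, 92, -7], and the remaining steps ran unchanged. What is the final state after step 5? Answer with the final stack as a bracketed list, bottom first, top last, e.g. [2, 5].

state after step 4 := [14, 92, -7]
5. SUB -> [14, 99]

[14, 99]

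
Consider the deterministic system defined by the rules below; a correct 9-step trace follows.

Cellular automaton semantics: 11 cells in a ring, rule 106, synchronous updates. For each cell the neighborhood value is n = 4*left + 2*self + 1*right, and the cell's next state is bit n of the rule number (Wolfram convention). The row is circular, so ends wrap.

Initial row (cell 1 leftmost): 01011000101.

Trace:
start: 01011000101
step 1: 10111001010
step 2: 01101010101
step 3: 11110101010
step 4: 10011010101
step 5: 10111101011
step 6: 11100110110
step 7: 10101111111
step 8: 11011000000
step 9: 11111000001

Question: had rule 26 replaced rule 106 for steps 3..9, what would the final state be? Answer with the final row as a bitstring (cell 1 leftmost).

(re-executing steps 3..9 under rule 26; state before step 3: 01101010101)
step 3: 01000000000
step 4: 10100000000
step 5: 00010000001
step 6: 10101000010
step 7: 00000100100
step 8: 00001011010
step 9: 00010010001

00010010001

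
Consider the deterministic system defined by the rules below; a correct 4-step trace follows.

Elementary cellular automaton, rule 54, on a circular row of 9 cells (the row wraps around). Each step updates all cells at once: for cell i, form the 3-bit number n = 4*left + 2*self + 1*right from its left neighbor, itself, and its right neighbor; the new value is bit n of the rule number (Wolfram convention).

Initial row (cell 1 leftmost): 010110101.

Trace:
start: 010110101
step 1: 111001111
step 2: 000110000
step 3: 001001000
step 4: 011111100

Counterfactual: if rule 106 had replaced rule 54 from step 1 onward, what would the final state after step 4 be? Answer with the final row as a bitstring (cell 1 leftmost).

(re-executing steps 1..4 under rule 106; state before step 1: 010110101)
step 1: 101111010
step 2: 011001101
step 3: 111011110
step 4: 101110011

101110011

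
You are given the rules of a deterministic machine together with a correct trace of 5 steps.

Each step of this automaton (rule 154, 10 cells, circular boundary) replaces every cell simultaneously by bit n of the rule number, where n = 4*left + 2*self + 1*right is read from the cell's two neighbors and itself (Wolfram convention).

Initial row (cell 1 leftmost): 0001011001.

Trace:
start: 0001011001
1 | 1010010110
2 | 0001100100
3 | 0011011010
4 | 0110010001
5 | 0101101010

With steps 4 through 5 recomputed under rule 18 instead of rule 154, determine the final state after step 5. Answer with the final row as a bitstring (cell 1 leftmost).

0010000010

(re-executing steps 4..5 under rule 18; state before step 4: 0011011010)
4 | 0100000001
5 | 0010000010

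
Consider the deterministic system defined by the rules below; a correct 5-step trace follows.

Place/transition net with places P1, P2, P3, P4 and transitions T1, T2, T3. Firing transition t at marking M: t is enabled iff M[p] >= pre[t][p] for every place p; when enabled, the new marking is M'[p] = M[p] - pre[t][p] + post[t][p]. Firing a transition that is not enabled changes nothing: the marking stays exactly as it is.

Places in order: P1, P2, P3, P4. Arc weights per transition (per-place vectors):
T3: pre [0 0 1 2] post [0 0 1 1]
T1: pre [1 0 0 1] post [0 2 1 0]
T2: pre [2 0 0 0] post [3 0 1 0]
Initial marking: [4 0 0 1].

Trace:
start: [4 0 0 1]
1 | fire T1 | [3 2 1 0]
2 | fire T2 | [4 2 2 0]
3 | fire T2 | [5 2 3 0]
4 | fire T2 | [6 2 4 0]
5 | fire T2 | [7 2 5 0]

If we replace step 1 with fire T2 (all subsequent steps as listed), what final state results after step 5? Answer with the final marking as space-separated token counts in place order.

9 0 5 1

(re-executing from step 1 with the substitution; state before step 1: [4 0 0 1])
1 | fire T2 | [5 0 1 1]
2 | fire T2 | [6 0 2 1]
3 | fire T2 | [7 0 3 1]
4 | fire T2 | [8 0 4 1]
5 | fire T2 | [9 0 5 1]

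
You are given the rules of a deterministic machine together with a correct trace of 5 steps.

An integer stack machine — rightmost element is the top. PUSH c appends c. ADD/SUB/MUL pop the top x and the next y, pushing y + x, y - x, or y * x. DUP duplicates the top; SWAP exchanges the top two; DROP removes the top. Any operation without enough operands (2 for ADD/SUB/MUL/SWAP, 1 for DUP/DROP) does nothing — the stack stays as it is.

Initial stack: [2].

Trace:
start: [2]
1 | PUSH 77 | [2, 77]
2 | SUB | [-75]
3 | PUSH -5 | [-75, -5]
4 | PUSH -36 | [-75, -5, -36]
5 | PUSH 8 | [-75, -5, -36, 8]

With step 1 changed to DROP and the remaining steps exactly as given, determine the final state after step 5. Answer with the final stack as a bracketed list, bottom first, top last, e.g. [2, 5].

[-5, -36, 8]

(re-executing from step 1 with the substitution; state before step 1: [2])
1 | DROP | []
2 | SUB | []
3 | PUSH -5 | [-5]
4 | PUSH -36 | [-5, -36]
5 | PUSH 8 | [-5, -36, 8]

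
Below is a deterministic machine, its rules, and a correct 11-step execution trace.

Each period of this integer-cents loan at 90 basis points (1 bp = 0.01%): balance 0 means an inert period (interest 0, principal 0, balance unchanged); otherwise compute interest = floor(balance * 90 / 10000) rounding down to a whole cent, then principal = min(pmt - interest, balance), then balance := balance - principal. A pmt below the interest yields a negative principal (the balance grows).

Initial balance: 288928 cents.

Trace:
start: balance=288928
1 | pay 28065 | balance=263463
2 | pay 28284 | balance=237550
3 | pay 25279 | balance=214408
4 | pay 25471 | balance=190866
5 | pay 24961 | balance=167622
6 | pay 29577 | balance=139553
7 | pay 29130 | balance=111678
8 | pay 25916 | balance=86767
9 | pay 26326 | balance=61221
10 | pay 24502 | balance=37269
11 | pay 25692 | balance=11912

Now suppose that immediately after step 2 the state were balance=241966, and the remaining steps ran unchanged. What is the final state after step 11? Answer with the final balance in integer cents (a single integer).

state after step 2 := balance=241966
3 | pay 25279 | balance=218864
4 | pay 25471 | balance=195362
5 | pay 24961 | balance=172159
6 | pay 29577 | balance=144131
7 | pay 29130 | balance=116298
8 | pay 25916 | balance=91428
9 | pay 26326 | balance=65924
10 | pay 24502 | balance=42015
11 | pay 25692 | balance=16701

16701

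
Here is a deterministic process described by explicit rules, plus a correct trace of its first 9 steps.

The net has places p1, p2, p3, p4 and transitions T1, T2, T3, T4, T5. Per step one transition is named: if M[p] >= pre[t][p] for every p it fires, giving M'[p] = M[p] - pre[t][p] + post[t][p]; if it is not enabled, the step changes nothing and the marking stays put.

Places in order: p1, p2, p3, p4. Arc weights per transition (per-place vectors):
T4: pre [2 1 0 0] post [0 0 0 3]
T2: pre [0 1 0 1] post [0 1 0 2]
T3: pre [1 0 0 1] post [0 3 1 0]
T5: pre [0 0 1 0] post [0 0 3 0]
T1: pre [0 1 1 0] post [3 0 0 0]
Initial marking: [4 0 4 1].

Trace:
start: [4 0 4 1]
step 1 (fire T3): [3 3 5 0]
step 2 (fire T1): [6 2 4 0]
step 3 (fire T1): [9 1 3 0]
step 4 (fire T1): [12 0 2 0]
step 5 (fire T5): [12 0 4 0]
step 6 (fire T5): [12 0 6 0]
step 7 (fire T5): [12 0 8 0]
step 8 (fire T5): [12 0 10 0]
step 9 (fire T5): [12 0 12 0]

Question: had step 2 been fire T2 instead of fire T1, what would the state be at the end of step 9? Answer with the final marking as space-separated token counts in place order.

(re-executing from step 2 with the substitution; state before step 2: [3 3 5 0])
step 2 (fire T2): [3 3 5 0]
step 3 (fire T1): [6 2 4 0]
step 4 (fire T1): [9 1 3 0]
step 5 (fire T5): [9 1 5 0]
step 6 (fire T5): [9 1 7 0]
step 7 (fire T5): [9 1 9 0]
step 8 (fire T5): [9 1 11 0]
step 9 (fire T5): [9 1 13 0]

9 1 13 0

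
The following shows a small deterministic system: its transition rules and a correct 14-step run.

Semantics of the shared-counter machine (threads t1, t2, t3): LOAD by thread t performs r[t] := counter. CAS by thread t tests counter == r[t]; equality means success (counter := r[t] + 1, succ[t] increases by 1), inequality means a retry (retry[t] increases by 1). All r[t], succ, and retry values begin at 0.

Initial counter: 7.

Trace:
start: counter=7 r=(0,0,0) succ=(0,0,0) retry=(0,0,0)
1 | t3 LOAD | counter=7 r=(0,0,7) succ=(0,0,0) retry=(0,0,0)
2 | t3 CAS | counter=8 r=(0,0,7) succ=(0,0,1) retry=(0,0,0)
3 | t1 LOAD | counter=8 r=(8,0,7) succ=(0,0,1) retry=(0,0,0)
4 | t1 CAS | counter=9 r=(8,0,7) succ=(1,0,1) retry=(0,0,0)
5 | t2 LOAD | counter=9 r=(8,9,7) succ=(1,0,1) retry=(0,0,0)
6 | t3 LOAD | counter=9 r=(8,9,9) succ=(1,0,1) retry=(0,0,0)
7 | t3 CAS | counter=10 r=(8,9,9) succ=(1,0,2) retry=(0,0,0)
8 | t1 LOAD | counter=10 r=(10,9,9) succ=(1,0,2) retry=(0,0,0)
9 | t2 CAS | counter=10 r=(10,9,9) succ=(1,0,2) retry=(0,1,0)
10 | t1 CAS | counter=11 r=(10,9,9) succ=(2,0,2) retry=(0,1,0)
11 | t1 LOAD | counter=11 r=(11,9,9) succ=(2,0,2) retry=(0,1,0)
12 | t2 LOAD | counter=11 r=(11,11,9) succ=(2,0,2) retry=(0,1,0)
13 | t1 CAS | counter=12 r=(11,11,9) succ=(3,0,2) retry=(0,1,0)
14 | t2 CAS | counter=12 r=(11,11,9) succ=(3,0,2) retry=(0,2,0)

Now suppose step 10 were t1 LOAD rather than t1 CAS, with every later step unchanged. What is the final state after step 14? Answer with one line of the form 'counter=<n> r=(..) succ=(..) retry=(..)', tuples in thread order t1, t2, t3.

(re-executing from step 10 with the substitution; state before step 10: counter=10 r=(10,9,9) succ=(1,0,2) retry=(0,1,0))
10 | t1 LOAD | counter=10 r=(10,9,9) succ=(1,0,2) retry=(0,1,0)
11 | t1 LOAD | counter=10 r=(10,9,9) succ=(1,0,2) retry=(0,1,0)
12 | t2 LOAD | counter=10 r=(10,10,9) succ=(1,0,2) retry=(0,1,0)
13 | t1 CAS | counter=11 r=(10,10,9) succ=(2,0,2) retry=(0,1,0)
14 | t2 CAS | counter=11 r=(10,10,9) succ=(2,0,2) retry=(0,2,0)

counter=11 r=(10,10,9) succ=(2,0,2) retry=(0,2,0)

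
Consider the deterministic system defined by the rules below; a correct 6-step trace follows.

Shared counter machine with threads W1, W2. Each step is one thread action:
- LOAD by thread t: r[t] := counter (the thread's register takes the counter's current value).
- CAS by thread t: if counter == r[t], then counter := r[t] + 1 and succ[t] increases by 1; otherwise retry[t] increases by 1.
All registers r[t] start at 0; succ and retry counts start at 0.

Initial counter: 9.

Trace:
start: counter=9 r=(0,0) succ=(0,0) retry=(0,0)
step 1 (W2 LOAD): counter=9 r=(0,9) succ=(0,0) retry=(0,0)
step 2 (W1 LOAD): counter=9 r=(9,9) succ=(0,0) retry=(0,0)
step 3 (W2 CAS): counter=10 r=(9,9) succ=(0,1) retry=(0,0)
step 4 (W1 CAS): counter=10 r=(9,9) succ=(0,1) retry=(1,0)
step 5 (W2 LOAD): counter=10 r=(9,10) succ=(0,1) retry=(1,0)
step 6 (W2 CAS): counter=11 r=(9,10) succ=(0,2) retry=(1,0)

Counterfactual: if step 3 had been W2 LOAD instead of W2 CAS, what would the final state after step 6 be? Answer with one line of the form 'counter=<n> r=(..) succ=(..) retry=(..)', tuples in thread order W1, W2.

(re-executing from step 3 with the substitution; state before step 3: counter=9 r=(9,9) succ=(0,0) retry=(0,0))
step 3 (W2 LOAD): counter=9 r=(9,9) succ=(0,0) retry=(0,0)
step 4 (W1 CAS): counter=10 r=(9,9) succ=(1,0) retry=(0,0)
step 5 (W2 LOAD): counter=10 r=(9,10) succ=(1,0) retry=(0,0)
step 6 (W2 CAS): counter=11 r=(9,10) succ=(1,1) retry=(0,0)

counter=11 r=(9,10) succ=(1,1) retry=(0,0)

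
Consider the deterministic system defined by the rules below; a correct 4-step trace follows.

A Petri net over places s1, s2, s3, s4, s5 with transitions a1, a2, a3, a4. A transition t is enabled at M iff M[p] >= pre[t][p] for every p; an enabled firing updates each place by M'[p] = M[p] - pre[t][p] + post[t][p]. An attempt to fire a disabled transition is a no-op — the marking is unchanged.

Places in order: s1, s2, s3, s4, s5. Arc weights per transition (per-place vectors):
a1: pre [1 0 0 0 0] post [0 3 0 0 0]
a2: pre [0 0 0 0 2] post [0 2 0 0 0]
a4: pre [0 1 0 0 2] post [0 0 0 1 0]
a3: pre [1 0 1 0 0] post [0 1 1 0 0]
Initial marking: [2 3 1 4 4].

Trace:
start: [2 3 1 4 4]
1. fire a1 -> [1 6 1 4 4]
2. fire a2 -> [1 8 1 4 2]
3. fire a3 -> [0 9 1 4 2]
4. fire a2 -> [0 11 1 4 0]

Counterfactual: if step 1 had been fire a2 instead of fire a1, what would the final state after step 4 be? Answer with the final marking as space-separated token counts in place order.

(re-executing from step 1 with the substitution; state before step 1: [2 3 1 4 4])
1. fire a2 -> [2 5 1 4 2]
2. fire a2 -> [2 7 1 4 0]
3. fire a3 -> [1 8 1 4 0]
4. fire a2 -> [1 8 1 4 0]

1 8 1 4 0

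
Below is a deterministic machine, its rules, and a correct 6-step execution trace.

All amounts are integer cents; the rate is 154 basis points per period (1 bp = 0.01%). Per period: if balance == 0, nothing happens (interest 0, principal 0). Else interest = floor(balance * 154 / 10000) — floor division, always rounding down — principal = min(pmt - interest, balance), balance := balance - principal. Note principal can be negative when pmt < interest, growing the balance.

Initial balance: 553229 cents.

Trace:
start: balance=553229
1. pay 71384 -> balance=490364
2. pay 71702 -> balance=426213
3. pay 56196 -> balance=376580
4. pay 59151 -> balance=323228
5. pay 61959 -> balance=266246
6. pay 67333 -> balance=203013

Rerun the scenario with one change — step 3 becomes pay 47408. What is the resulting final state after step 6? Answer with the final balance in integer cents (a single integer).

(re-executing from step 3 with the substitution; state before step 3: balance=426213)
3. pay 47408 -> balance=385368
4. pay 59151 -> balance=332151
5. pay 61959 -> balance=275307
6. pay 67333 -> balance=212213

212213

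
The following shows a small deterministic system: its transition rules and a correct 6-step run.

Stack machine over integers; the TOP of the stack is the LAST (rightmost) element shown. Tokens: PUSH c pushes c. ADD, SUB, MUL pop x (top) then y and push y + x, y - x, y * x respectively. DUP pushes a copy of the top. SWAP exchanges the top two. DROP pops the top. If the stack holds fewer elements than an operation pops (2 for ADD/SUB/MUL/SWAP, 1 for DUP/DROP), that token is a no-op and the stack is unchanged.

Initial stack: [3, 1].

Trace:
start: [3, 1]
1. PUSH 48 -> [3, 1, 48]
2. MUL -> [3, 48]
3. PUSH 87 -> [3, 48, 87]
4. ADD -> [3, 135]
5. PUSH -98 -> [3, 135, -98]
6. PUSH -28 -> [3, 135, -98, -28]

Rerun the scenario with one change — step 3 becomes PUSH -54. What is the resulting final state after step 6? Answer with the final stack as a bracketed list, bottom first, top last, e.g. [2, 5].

[3, -6, -98, -28]

(re-executing from step 3 with the substitution; state before step 3: [3, 48])
3. PUSH -54 -> [3, 48, -54]
4. ADD -> [3, -6]
5. PUSH -98 -> [3, -6, -98]
6. PUSH -28 -> [3, -6, -98, -28]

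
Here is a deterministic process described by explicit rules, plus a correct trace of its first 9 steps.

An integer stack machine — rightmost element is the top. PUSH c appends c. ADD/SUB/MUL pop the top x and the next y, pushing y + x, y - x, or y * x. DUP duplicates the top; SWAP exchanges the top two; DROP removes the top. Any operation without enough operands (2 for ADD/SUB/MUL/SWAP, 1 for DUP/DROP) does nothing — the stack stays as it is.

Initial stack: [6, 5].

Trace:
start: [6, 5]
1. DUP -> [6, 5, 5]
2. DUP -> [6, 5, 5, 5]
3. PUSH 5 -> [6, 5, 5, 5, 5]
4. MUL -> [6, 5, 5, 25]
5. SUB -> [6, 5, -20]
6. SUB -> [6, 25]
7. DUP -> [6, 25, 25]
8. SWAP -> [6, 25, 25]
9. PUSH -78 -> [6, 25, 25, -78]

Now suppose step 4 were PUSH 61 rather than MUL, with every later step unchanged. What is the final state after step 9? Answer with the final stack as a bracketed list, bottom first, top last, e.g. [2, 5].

(re-executing from step 4 with the substitution; state before step 4: [6, 5, 5, 5, 5])
4. PUSH 61 -> [6, 5, 5, 5, 5, 61]
5. SUB -> [6, 5, 5, 5, -56]
6. SUB -> [6, 5, 5, 61]
7. DUP -> [6, 5, 5, 61, 61]
8. SWAP -> [6, 5, 5, 61, 61]
9. PUSH -78 -> [6, 5, 5, 61, 61, -78]

[6, 5, 5, 61, 61, -78]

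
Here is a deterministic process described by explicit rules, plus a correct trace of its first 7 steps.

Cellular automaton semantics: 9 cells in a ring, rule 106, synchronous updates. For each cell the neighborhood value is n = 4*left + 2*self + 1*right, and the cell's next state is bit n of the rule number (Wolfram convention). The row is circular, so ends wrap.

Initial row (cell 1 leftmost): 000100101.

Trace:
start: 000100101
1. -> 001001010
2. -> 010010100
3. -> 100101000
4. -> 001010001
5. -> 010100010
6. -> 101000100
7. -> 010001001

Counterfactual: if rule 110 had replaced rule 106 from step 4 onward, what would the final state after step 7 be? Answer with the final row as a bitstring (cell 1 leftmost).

(re-executing steps 4..7 under rule 110; state before step 4: 100101000)
4. -> 101111001
5. -> 111001011
6. -> 001011110
7. -> 011110010

011110010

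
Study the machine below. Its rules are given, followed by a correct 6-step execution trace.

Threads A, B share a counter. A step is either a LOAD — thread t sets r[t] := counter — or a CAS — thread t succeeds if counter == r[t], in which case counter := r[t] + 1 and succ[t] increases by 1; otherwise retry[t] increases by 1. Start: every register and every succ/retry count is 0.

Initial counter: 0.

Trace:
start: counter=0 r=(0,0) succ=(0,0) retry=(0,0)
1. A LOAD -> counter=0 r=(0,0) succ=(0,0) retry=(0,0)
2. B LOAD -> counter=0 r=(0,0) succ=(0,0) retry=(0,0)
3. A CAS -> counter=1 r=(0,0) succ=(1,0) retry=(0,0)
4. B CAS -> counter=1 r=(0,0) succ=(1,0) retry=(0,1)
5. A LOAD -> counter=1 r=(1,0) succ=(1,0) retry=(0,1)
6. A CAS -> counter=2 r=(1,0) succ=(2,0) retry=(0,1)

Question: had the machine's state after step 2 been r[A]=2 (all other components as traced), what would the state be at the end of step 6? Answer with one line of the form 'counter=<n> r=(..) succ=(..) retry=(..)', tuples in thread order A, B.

counter=2 r=(1,0) succ=(1,1) retry=(1,0)

state after step 2 := counter=0 r=(2,0) succ=(0,0) retry=(0,0)
3. A CAS -> counter=0 r=(2,0) succ=(0,0) retry=(1,0)
4. B CAS -> counter=1 r=(2,0) succ=(0,1) retry=(1,0)
5. A LOAD -> counter=1 r=(1,0) succ=(0,1) retry=(1,0)
6. A CAS -> counter=2 r=(1,0) succ=(1,1) retry=(1,0)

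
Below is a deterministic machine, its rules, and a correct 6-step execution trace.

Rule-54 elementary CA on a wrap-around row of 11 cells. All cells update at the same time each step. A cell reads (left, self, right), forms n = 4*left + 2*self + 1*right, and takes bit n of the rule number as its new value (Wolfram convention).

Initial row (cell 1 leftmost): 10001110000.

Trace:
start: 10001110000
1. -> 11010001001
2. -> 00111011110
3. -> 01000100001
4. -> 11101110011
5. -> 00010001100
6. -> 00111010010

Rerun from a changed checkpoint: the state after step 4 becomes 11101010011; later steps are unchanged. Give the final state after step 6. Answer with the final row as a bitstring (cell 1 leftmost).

00100000010

state after step 4 := 11101010011
5. -> 00011111100
6. -> 00100000010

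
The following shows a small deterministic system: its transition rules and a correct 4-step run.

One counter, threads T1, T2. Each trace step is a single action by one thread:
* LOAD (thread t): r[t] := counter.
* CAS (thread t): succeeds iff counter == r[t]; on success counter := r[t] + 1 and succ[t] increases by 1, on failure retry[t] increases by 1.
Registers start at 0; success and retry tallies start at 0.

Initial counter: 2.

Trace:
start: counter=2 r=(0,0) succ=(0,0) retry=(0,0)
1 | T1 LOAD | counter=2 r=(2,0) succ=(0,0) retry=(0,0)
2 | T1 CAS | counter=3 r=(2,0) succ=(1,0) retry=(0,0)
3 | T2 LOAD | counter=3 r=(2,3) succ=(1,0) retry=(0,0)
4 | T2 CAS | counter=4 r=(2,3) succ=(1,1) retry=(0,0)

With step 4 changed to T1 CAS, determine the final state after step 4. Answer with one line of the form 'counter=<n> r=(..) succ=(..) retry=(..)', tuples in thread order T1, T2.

counter=3 r=(2,3) succ=(1,0) retry=(1,0)

(re-executing from step 4 with the substitution; state before step 4: counter=3 r=(2,3) succ=(1,0) retry=(0,0))
4 | T1 CAS | counter=3 r=(2,3) succ=(1,0) retry=(1,0)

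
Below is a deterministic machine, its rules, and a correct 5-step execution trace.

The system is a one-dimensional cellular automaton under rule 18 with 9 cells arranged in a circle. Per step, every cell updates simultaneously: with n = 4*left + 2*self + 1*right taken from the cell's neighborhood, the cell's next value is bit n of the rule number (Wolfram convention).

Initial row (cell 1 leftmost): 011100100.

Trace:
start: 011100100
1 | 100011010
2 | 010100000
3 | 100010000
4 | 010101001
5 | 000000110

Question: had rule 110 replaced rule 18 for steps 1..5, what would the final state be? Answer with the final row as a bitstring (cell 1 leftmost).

000011111

(re-executing steps 1..5 under rule 110; state before step 1: 011100100)
1 | 110101100
2 | 111111101
3 | 000000111
4 | 000001101
5 | 000011111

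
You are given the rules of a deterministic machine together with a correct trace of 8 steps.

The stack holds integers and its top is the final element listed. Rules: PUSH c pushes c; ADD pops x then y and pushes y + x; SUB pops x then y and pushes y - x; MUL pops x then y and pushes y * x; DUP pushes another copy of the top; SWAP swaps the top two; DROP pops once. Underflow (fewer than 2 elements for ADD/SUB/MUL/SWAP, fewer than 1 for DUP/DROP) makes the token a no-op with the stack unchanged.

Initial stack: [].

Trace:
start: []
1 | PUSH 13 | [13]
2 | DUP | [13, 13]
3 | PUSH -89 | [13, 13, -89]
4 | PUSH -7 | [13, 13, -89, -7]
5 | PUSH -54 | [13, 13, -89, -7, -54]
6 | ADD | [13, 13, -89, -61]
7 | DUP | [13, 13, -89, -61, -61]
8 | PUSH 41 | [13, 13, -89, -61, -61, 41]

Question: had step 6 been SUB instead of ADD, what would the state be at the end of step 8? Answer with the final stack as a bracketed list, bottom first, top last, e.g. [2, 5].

[13, 13, -89, 47, 47, 41]

(re-executing from step 6 with the substitution; state before step 6: [13, 13, -89, -7, -54])
6 | SUB | [13, 13, -89, 47]
7 | DUP | [13, 13, -89, 47, 47]
8 | PUSH 41 | [13, 13, -89, 47, 47, 41]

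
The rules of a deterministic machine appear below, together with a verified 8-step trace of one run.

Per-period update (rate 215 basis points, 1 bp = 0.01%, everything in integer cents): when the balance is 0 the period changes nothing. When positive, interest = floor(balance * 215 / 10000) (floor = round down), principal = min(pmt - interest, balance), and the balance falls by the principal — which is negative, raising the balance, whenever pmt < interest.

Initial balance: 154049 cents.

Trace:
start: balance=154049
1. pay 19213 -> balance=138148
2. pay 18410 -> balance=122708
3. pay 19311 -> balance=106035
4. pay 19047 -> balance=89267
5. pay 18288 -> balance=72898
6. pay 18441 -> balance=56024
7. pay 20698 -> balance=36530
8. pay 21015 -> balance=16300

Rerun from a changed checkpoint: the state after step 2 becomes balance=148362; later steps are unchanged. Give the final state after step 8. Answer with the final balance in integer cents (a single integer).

45446

state after step 2 := balance=148362
3. pay 19311 -> balance=132240
4. pay 19047 -> balance=116036
5. pay 18288 -> balance=100242
6. pay 18441 -> balance=83956
7. pay 20698 -> balance=65063
8. pay 21015 -> balance=45446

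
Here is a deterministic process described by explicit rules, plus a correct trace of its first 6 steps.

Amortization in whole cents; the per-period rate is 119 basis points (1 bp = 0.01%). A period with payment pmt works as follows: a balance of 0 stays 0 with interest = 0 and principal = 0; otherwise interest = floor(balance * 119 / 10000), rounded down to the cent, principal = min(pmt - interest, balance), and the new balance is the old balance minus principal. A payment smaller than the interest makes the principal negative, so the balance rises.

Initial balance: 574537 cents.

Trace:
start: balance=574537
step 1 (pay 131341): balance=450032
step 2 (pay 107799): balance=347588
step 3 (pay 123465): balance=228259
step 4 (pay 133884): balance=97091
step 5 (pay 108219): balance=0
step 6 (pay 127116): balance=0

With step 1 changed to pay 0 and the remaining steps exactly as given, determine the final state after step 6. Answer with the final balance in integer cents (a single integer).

2134

(re-executing from step 1 with the substitution; state before step 1: balance=574537)
step 1 (pay 0): balance=581373
step 2 (pay 107799): balance=480492
step 3 (pay 123465): balance=362744
step 4 (pay 133884): balance=233176
step 5 (pay 108219): balance=127731
step 6 (pay 127116): balance=2134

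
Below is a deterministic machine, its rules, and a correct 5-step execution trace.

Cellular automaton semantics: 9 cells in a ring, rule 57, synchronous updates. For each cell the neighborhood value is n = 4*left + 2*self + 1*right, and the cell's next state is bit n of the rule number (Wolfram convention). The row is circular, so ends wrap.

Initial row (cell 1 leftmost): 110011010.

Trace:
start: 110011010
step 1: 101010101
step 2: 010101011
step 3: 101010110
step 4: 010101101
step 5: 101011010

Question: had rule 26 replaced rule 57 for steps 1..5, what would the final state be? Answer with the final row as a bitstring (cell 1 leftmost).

011011011

(re-executing steps 1..5 under rule 26; state before step 1: 110011010)
step 1: 101110000
step 2: 001001001
step 3: 110110110
step 4: 100100100
step 5: 011011011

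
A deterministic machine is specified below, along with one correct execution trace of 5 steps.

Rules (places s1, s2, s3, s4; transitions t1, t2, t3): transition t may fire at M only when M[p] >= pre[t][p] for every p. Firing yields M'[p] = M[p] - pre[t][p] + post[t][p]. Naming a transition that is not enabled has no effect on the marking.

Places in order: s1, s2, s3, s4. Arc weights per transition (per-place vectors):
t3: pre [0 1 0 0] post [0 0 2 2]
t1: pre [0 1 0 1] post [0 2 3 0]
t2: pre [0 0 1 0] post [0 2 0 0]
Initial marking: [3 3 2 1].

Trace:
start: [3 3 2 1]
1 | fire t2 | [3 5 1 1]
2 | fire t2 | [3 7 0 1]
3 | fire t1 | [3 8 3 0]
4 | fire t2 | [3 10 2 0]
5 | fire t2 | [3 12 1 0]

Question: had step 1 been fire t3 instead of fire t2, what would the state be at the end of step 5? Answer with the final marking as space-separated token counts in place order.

(re-executing from step 1 with the substitution; state before step 1: [3 3 2 1])
1 | fire t3 | [3 2 4 3]
2 | fire t2 | [3 4 3 3]
3 | fire t1 | [3 5 6 2]
4 | fire t2 | [3 7 5 2]
5 | fire t2 | [3 9 4 2]

3 9 4 2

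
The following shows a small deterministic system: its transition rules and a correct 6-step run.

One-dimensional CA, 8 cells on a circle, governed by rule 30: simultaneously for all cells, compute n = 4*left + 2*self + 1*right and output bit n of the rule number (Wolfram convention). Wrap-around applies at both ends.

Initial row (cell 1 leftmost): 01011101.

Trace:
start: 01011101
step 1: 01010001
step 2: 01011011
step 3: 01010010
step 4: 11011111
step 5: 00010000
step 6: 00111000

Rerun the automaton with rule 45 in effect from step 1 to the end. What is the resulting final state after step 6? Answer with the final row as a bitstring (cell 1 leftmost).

10101101

(re-executing steps 1..6 under rule 45; state before step 1: 01011101)
step 1: 11110011
step 2: 00000010
step 3: 11111010
step 4: 10000111
step 5: 00110100
step 6: 10101101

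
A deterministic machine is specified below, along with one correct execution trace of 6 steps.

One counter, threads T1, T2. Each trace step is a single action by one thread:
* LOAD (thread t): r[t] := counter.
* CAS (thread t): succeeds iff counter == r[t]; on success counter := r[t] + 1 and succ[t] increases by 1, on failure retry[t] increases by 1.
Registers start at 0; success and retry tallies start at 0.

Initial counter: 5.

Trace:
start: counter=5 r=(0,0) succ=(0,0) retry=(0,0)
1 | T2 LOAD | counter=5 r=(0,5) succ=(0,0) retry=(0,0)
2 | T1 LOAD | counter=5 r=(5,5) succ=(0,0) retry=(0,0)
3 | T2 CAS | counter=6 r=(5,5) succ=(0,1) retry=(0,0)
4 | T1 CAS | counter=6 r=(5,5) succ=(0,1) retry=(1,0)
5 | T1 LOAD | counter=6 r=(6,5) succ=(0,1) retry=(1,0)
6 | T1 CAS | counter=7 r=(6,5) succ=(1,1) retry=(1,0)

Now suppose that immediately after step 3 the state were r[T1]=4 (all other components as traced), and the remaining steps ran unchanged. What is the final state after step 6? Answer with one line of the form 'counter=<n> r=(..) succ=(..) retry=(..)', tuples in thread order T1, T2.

state after step 3 := counter=6 r=(4,5) succ=(0,1) retry=(0,0)
4 | T1 CAS | counter=6 r=(4,5) succ=(0,1) retry=(1,0)
5 | T1 LOAD | counter=6 r=(6,5) succ=(0,1) retry=(1,0)
6 | T1 CAS | counter=7 r=(6,5) succ=(1,1) retry=(1,0)

counter=7 r=(6,5) succ=(1,1) retry=(1,0)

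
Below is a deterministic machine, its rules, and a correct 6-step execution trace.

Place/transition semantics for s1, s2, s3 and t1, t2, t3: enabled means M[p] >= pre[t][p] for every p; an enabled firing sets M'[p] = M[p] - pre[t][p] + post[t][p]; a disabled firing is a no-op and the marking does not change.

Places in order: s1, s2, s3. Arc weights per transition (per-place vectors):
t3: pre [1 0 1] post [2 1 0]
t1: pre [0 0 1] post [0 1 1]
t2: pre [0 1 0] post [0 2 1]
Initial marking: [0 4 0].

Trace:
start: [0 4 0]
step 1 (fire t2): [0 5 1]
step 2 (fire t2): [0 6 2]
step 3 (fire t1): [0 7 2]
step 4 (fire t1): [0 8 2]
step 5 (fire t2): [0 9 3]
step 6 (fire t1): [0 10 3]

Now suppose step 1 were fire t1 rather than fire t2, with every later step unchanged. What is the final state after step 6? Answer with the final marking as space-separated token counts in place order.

(re-executing from step 1 with the substitution; state before step 1: [0 4 0])
step 1 (fire t1): [0 4 0]
step 2 (fire t2): [0 5 1]
step 3 (fire t1): [0 6 1]
step 4 (fire t1): [0 7 1]
step 5 (fire t2): [0 8 2]
step 6 (fire t1): [0 9 2]

0 9 2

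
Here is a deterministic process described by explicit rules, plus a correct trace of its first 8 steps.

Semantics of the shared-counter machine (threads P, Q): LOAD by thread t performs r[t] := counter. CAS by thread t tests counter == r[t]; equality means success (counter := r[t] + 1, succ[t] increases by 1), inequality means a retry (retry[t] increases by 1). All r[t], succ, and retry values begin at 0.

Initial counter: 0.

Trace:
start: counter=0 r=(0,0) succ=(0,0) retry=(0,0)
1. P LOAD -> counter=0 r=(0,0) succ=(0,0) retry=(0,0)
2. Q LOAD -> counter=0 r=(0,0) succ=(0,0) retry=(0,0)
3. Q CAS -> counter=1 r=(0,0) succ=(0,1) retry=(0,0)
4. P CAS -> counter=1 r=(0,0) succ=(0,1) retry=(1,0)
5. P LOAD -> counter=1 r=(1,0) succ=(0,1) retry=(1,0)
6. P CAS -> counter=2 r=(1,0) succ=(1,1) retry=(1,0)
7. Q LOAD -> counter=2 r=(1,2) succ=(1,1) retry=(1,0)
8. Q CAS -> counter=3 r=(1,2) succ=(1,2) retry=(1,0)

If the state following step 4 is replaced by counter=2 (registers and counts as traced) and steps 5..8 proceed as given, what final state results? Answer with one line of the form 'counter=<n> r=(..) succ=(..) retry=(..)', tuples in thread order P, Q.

state after step 4 := counter=2 r=(0,0) succ=(0,1) retry=(1,0)
5. P LOAD -> counter=2 r=(2,0) succ=(0,1) retry=(1,0)
6. P CAS -> counter=3 r=(2,0) succ=(1,1) retry=(1,0)
7. Q LOAD -> counter=3 r=(2,3) succ=(1,1) retry=(1,0)
8. Q CAS -> counter=4 r=(2,3) succ=(1,2) retry=(1,0)

counter=4 r=(2,3) succ=(1,2) retry=(1,0)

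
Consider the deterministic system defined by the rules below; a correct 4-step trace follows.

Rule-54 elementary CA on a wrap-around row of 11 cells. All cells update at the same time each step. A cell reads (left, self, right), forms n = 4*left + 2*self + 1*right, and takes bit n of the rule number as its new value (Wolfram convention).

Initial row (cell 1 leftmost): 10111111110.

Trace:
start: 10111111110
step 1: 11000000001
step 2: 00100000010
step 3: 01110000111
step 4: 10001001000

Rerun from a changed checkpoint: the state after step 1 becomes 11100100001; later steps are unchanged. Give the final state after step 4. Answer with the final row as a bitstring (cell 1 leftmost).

11110010000

state after step 1 := 11100100001
step 2: 00011110010
step 3: 00100001111
step 4: 11110010000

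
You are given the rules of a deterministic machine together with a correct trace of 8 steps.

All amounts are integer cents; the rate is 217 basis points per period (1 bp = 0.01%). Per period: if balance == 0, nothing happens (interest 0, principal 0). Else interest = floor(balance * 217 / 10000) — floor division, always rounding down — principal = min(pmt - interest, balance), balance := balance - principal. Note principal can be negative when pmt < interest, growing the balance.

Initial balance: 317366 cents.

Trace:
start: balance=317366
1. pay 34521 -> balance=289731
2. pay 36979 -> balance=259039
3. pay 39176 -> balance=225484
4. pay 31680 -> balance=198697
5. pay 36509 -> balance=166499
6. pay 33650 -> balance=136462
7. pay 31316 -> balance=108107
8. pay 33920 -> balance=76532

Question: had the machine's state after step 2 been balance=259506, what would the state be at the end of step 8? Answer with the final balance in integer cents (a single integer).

77063

state after step 2 := balance=259506
3. pay 39176 -> balance=225961
4. pay 31680 -> balance=199184
5. pay 36509 -> balance=166997
6. pay 33650 -> balance=136970
7. pay 31316 -> balance=108626
8. pay 33920 -> balance=77063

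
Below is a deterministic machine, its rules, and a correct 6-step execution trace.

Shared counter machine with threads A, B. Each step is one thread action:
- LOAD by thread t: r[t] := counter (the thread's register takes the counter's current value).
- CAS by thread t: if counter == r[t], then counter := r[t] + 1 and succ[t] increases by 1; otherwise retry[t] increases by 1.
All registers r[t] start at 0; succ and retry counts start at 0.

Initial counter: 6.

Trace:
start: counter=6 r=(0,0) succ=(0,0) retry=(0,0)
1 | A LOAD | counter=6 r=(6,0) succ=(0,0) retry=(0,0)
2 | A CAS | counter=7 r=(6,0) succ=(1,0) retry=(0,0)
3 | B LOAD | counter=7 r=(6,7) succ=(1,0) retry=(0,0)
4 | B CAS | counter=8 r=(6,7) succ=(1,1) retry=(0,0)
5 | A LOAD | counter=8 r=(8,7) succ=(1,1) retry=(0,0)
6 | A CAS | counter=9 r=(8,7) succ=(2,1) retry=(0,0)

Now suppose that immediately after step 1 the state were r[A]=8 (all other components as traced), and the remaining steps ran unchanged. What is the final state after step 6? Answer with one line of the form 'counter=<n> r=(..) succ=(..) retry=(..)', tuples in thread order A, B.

counter=8 r=(7,6) succ=(1,1) retry=(1,0)

state after step 1 := counter=6 r=(8,0) succ=(0,0) retry=(0,0)
2 | A CAS | counter=6 r=(8,0) succ=(0,0) retry=(1,0)
3 | B LOAD | counter=6 r=(8,6) succ=(0,0) retry=(1,0)
4 | B CAS | counter=7 r=(8,6) succ=(0,1) retry=(1,0)
5 | A LOAD | counter=7 r=(7,6) succ=(0,1) retry=(1,0)
6 | A CAS | counter=8 r=(7,6) succ=(1,1) retry=(1,0)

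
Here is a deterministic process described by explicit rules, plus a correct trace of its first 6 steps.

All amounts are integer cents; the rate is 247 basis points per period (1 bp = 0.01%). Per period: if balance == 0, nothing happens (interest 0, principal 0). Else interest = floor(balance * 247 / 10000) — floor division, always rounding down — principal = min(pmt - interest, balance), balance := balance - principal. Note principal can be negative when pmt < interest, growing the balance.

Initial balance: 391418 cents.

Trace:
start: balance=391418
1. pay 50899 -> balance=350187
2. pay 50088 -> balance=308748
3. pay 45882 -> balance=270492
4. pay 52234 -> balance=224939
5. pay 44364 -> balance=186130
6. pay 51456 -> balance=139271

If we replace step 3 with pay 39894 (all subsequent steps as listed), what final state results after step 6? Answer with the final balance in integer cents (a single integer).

145714

(re-executing from step 3 with the substitution; state before step 3: balance=308748)
3. pay 39894 -> balance=276480
4. pay 52234 -> balance=231075
5. pay 44364 -> balance=192418
6. pay 51456 -> balance=145714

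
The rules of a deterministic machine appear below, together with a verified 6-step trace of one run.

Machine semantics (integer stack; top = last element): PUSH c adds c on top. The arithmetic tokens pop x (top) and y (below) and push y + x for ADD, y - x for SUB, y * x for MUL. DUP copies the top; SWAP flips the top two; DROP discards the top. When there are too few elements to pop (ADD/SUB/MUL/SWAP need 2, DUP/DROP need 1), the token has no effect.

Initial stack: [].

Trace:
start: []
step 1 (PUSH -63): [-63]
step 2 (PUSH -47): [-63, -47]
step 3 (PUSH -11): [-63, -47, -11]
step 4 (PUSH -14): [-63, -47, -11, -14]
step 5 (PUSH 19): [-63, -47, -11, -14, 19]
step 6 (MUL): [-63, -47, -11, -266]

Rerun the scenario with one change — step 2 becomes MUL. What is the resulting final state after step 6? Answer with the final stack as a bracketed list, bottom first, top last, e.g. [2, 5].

(re-executing from step 2 with the substitution; state before step 2: [-63])
step 2 (MUL): [-63]
step 3 (PUSH -11): [-63, -11]
step 4 (PUSH -14): [-63, -11, -14]
step 5 (PUSH 19): [-63, -11, -14, 19]
step 6 (MUL): [-63, -11, -266]

[-63, -11, -266]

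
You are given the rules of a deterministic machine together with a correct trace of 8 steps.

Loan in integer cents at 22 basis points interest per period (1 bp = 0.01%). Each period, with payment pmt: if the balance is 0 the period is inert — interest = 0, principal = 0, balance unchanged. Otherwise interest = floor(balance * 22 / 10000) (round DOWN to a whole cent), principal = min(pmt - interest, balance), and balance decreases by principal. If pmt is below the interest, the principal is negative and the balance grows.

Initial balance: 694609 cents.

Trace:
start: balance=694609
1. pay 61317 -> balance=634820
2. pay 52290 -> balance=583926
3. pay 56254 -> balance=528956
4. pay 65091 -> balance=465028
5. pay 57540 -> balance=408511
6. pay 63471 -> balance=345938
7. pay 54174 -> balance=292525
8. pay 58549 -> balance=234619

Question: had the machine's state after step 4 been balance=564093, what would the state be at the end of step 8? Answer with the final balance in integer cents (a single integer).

state after step 4 := balance=564093
5. pay 57540 -> balance=507794
6. pay 63471 -> balance=445440
7. pay 54174 -> balance=392245
8. pay 58549 -> balance=334558

334558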